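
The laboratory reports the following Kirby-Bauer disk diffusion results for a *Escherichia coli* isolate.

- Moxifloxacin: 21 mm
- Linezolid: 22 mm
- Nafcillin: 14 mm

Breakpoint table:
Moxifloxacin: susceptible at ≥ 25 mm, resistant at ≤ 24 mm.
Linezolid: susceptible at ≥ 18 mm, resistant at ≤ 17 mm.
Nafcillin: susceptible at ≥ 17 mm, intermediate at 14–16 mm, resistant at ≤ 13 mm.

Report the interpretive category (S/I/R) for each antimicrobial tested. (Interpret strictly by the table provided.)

Moxifloxacin (21 mm) ≤ 24 mm → resistant
Linezolid: 22 mm is ≥ 18 mm → Susceptible
Nafcillin: 14 mm is in 14–16 mm — Intermediate

R, S, I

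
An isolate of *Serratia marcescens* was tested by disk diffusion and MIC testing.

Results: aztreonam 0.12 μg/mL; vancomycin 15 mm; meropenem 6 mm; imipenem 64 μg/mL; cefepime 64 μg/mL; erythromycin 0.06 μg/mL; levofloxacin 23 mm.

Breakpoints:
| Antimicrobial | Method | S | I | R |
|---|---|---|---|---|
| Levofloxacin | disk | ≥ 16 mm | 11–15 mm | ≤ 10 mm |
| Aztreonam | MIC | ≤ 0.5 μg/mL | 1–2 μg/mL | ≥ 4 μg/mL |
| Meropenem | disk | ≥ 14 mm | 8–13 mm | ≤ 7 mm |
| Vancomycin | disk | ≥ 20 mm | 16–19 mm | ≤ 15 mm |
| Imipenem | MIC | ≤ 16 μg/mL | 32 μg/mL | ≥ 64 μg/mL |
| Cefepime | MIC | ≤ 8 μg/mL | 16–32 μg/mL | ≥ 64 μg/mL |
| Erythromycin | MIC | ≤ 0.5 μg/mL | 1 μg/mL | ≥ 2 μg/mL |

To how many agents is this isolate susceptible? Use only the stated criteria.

Aztreonam 0.12 μg/mL: ≤ 0.5 μg/mL ⇒ susceptible
Vancomycin (15 mm) ≤ 15 mm — R
Meropenem (6 mm) ≤ 7 mm → resistant
Imipenem (64 μg/mL) ≥ 64 μg/mL — resistant
Cefepime (64 μg/mL) ≥ 64 μg/mL — Resistant
Erythromycin (0.06 μg/mL) ≤ 0.5 μg/mL — S
Levofloxacin 23 mm: ≥ 16 mm ⇒ S
Susceptible: 3

3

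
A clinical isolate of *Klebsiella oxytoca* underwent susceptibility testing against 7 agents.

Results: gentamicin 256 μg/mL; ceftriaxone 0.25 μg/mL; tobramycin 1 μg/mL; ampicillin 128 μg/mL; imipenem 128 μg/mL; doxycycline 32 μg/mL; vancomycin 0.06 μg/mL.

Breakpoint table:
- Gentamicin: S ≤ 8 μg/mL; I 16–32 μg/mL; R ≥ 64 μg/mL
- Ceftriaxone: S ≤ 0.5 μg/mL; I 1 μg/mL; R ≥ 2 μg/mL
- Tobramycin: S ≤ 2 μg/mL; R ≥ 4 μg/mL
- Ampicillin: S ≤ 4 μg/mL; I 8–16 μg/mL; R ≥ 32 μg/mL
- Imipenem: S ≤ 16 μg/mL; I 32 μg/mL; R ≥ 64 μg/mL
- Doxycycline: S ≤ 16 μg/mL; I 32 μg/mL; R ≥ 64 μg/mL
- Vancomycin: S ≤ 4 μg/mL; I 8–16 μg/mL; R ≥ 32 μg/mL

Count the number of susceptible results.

3

Gentamicin (256 μg/mL) ≥ 64 μg/mL — Resistant
Ceftriaxone (0.25 μg/mL) ≤ 0.5 μg/mL → Susceptible
Tobramycin: 1 μg/mL is ≤ 2 μg/mL ⇒ Susceptible
Ampicillin (128 μg/mL) ≥ 32 μg/mL — resistant
Imipenem: 128 μg/mL is ≥ 64 μg/mL — resistant
Doxycycline: 32 μg/mL is = 32 μg/mL → I
Vancomycin: 0.06 μg/mL is ≤ 4 μg/mL — S
Susceptible: 3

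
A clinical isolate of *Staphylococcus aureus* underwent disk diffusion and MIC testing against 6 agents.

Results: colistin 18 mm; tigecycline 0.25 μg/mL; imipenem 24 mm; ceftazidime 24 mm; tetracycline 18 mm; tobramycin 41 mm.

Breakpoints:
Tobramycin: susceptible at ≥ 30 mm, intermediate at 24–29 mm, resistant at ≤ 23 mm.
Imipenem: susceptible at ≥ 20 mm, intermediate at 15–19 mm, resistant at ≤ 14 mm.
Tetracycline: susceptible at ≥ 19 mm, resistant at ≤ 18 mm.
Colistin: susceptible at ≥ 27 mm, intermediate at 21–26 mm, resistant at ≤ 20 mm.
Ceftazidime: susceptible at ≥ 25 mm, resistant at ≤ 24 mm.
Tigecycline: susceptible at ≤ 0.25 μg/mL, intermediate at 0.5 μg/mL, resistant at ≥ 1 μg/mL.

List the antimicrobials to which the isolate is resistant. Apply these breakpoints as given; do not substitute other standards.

colistin, ceftazidime, tetracycline

Colistin (18 mm) ≤ 20 mm ⇒ Resistant
Tigecycline: 0.25 μg/mL is ≤ 0.25 μg/mL ⇒ S
Imipenem: 24 mm is ≥ 20 mm ⇒ susceptible
Ceftazidime: 24 mm is ≤ 24 mm → resistant
Tetracycline: 18 mm is ≤ 18 mm — resistant
Tobramycin (41 mm) ≥ 30 mm — S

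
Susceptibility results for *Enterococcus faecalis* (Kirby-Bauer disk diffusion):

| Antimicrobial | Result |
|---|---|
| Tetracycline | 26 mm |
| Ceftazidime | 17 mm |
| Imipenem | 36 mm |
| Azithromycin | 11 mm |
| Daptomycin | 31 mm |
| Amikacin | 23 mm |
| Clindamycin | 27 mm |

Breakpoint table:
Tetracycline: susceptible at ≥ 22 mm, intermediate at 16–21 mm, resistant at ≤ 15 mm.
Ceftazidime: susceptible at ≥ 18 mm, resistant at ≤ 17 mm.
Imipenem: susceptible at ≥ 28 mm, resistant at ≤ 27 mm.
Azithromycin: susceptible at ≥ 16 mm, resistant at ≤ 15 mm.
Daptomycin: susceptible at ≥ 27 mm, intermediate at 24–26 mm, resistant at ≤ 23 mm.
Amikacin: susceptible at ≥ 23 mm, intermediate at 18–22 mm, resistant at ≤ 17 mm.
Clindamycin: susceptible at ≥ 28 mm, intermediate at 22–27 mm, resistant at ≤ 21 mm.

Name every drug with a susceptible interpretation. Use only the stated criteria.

Tetracycline: 26 mm is ≥ 22 mm → susceptible
Ceftazidime (17 mm) ≤ 17 mm ⇒ Resistant
Imipenem (36 mm) ≥ 28 mm — S
Azithromycin 11 mm: ≤ 15 mm ⇒ Resistant
Daptomycin (31 mm) ≥ 27 mm ⇒ S
Amikacin (23 mm) ≥ 23 mm ⇒ Susceptible
Clindamycin 27 mm: in 22–27 mm → Intermediate

tetracycline, imipenem, daptomycin, amikacin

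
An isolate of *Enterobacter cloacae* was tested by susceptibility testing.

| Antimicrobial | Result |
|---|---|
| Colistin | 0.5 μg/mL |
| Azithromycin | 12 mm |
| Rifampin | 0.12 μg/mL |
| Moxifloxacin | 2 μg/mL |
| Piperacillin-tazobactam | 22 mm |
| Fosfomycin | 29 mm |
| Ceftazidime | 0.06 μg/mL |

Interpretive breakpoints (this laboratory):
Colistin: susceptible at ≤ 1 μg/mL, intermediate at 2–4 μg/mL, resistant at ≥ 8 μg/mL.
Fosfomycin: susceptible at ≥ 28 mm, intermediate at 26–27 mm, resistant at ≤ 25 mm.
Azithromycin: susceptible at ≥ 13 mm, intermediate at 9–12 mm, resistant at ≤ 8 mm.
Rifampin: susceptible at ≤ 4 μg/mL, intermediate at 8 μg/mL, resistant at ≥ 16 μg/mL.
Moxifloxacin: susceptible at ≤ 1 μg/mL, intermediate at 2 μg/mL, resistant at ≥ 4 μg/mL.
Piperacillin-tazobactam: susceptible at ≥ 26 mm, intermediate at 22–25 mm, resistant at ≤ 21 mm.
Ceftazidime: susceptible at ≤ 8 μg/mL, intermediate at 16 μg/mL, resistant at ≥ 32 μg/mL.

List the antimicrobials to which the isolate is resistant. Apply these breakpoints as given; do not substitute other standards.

none

Colistin 0.5 μg/mL: ≤ 1 μg/mL — S
Azithromycin 12 mm: in 9–12 mm ⇒ I
Rifampin 0.12 μg/mL: ≤ 4 μg/mL → susceptible
Moxifloxacin: 2 μg/mL is = 2 μg/mL ⇒ Intermediate
Piperacillin-tazobactam: 22 mm is in 22–25 mm — intermediate
Fosfomycin 29 mm: ≥ 28 mm — Susceptible
Ceftazidime: 0.06 μg/mL is ≤ 8 μg/mL — Susceptible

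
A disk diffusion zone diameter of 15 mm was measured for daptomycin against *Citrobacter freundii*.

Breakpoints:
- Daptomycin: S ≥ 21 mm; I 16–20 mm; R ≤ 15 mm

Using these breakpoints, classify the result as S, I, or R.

Resistant

Daptomycin: 15 mm is ≤ 15 mm → Resistant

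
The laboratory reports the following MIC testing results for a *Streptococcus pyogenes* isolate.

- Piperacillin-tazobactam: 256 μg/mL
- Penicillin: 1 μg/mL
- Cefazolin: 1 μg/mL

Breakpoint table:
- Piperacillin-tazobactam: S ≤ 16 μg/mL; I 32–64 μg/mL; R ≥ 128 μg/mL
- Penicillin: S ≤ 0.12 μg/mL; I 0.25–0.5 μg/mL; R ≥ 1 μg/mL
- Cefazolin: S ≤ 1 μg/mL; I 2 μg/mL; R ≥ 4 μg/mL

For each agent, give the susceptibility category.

R, R, S

Piperacillin-tazobactam (256 μg/mL) ≥ 128 μg/mL → resistant
Penicillin (1 μg/mL) ≥ 1 μg/mL — Resistant
Cefazolin: 1 μg/mL is ≤ 1 μg/mL — S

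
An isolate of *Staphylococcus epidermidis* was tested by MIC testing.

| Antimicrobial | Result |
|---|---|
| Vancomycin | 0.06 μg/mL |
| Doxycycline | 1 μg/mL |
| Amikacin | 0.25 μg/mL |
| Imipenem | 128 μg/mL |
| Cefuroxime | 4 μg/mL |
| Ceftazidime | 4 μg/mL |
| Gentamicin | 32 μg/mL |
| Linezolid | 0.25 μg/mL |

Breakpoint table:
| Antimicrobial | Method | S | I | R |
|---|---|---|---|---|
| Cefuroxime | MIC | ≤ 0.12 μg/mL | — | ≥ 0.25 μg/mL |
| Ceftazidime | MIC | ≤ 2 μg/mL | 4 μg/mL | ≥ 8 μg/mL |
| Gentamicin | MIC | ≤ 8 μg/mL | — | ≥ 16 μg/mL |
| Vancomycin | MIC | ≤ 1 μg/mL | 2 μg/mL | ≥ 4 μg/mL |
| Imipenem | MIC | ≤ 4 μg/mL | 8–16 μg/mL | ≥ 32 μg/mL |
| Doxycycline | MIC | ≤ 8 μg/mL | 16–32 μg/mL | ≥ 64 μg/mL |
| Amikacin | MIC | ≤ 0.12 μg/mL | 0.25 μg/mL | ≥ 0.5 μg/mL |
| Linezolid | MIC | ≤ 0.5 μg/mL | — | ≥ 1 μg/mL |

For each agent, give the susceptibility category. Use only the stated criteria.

S, S, I, R, R, I, R, S

Vancomycin 0.06 μg/mL: ≤ 1 μg/mL → S
Doxycycline 1 μg/mL: ≤ 8 μg/mL → susceptible
Amikacin: 0.25 μg/mL is = 0.25 μg/mL → intermediate
Imipenem: 128 μg/mL is ≥ 32 μg/mL — Resistant
Cefuroxime (4 μg/mL) ≥ 0.25 μg/mL — Resistant
Ceftazidime: 4 μg/mL is = 4 μg/mL ⇒ Intermediate
Gentamicin 32 μg/mL: ≥ 16 μg/mL ⇒ Resistant
Linezolid: 0.25 μg/mL is ≤ 0.5 μg/mL ⇒ susceptible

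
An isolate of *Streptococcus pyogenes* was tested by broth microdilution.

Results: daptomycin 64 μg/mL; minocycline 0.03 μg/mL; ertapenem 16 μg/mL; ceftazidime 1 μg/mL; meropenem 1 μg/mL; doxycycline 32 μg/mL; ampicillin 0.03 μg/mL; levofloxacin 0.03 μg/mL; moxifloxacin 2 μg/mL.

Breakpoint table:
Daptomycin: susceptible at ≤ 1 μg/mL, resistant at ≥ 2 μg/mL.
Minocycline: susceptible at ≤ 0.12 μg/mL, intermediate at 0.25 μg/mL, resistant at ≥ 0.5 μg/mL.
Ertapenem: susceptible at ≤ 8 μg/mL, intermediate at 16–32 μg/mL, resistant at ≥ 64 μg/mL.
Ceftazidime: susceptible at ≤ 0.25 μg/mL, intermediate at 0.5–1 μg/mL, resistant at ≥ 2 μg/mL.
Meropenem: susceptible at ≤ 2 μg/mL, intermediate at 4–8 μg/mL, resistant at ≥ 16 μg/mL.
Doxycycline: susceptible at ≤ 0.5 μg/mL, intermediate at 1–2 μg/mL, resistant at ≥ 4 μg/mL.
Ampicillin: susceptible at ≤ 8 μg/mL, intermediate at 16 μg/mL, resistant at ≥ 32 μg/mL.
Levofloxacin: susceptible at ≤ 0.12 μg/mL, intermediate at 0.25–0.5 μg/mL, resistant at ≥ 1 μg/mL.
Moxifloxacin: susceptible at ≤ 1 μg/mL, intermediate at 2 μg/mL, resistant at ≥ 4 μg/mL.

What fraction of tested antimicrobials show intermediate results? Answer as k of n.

3 of 9

Daptomycin 64 μg/mL: ≥ 2 μg/mL — R
Minocycline: 0.03 μg/mL is ≤ 0.12 μg/mL → S
Ertapenem: 16 μg/mL is in 16–32 μg/mL → Intermediate
Ceftazidime: 1 μg/mL is in 0.5–1 μg/mL ⇒ intermediate
Meropenem: 1 μg/mL is ≤ 2 μg/mL — susceptible
Doxycycline 32 μg/mL: ≥ 4 μg/mL ⇒ Resistant
Ampicillin: 0.03 μg/mL is ≤ 8 μg/mL → susceptible
Levofloxacin 0.03 μg/mL: ≤ 0.12 μg/mL — susceptible
Moxifloxacin (2 μg/mL) = 2 μg/mL → Intermediate
Intermediate: 3/9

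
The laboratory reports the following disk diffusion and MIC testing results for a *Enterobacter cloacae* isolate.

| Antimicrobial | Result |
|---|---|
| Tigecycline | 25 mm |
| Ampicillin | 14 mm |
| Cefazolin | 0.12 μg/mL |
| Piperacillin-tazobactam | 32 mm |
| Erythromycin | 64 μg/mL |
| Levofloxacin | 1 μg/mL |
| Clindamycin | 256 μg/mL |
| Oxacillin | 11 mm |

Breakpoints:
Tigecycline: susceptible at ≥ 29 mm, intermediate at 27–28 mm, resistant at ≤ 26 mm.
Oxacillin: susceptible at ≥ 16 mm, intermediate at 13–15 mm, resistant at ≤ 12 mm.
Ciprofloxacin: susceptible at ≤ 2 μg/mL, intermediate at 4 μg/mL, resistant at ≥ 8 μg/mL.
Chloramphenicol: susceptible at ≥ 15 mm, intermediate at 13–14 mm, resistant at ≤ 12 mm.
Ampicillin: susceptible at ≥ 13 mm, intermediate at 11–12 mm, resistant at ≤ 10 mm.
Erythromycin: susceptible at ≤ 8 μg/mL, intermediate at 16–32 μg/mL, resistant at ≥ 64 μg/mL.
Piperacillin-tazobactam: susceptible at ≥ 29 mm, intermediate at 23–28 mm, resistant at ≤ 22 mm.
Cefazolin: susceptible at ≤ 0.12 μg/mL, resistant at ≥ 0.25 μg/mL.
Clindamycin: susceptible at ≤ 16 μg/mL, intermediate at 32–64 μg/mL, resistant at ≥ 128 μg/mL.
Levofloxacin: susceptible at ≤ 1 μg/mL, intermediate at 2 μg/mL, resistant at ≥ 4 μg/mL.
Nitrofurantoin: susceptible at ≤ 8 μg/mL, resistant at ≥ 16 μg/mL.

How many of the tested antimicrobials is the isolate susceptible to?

Tigecycline 25 mm: ≤ 26 mm → R
Ampicillin (14 mm) ≥ 13 mm → susceptible
Cefazolin: 0.12 μg/mL is ≤ 0.12 μg/mL — S
Piperacillin-tazobactam: 32 mm is ≥ 29 mm → susceptible
Erythromycin 64 μg/mL: ≥ 64 μg/mL ⇒ resistant
Levofloxacin: 1 μg/mL is ≤ 1 μg/mL ⇒ S
Clindamycin 256 μg/mL: ≥ 128 μg/mL → resistant
Oxacillin 11 mm: ≤ 12 mm — R
Susceptible: 4

4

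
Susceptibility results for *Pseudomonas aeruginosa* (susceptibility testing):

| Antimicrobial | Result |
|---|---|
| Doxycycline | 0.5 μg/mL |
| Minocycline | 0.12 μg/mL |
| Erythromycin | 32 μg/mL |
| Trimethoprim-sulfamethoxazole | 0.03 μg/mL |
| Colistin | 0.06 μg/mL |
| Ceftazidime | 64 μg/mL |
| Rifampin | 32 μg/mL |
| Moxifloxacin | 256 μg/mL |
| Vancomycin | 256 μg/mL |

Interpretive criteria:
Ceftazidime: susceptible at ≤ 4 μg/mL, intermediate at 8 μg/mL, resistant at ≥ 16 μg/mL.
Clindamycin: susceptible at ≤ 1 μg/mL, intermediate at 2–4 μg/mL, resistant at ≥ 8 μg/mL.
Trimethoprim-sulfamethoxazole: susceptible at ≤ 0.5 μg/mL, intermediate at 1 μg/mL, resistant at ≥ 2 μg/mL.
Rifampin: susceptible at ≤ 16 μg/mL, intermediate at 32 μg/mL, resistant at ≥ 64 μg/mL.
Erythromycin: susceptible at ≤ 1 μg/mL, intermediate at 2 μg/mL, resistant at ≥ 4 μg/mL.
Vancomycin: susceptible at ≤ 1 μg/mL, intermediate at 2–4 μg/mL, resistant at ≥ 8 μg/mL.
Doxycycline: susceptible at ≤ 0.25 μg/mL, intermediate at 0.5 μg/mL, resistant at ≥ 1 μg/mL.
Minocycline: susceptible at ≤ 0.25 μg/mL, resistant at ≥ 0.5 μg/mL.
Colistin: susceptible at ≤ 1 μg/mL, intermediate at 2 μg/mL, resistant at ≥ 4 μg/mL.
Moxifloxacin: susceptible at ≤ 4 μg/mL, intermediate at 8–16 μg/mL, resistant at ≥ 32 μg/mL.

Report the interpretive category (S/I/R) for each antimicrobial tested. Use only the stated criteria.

I, S, R, S, S, R, I, R, R

Doxycycline (0.5 μg/mL) = 0.5 μg/mL ⇒ Intermediate
Minocycline 0.12 μg/mL: ≤ 0.25 μg/mL ⇒ susceptible
Erythromycin: 32 μg/mL is ≥ 4 μg/mL — R
Trimethoprim-sulfamethoxazole: 0.03 μg/mL is ≤ 0.5 μg/mL — Susceptible
Colistin (0.06 μg/mL) ≤ 1 μg/mL ⇒ susceptible
Ceftazidime 64 μg/mL: ≥ 16 μg/mL → resistant
Rifampin 32 μg/mL: = 32 μg/mL → intermediate
Moxifloxacin: 256 μg/mL is ≥ 32 μg/mL → R
Vancomycin (256 μg/mL) ≥ 8 μg/mL ⇒ resistant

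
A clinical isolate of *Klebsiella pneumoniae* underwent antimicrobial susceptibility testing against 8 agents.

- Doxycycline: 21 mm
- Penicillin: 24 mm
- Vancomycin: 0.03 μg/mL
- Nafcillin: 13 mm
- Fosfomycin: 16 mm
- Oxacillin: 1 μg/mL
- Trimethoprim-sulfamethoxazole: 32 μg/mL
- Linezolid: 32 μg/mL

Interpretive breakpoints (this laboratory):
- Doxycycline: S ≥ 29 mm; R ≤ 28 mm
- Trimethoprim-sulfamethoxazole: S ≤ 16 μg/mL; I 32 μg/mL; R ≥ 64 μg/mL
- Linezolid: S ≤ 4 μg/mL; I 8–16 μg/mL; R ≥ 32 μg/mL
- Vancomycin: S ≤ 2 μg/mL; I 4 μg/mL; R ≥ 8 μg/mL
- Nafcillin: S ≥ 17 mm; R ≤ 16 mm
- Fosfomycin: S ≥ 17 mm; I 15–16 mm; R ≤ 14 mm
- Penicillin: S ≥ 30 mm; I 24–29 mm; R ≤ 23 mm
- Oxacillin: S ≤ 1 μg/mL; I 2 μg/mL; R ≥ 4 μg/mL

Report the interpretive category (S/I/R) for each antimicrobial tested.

Doxycycline (21 mm) ≤ 28 mm → R
Penicillin 24 mm: in 24–29 mm → I
Vancomycin: 0.03 μg/mL is ≤ 2 μg/mL ⇒ Susceptible
Nafcillin (13 mm) ≤ 16 mm → resistant
Fosfomycin 16 mm: in 15–16 mm — I
Oxacillin 1 μg/mL: ≤ 1 μg/mL — Susceptible
Trimethoprim-sulfamethoxazole 32 μg/mL: = 32 μg/mL → intermediate
Linezolid: 32 μg/mL is ≥ 32 μg/mL ⇒ resistant

R, I, S, R, I, S, I, R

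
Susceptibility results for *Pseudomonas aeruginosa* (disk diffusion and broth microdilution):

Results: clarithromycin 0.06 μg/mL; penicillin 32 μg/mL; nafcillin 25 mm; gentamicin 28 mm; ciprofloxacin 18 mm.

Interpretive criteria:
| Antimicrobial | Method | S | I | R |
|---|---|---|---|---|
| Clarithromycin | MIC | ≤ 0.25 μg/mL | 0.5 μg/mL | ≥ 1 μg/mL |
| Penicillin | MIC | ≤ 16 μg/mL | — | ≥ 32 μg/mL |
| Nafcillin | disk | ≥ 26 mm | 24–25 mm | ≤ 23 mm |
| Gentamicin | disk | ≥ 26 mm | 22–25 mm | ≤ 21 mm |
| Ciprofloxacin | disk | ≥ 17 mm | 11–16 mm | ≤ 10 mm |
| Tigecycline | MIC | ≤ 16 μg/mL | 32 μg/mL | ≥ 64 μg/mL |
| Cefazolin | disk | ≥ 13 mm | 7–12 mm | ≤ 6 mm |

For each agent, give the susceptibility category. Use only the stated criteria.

Clarithromycin (0.06 μg/mL) ≤ 0.25 μg/mL ⇒ S
Penicillin (32 μg/mL) ≥ 32 μg/mL ⇒ R
Nafcillin 25 mm: in 24–25 mm ⇒ intermediate
Gentamicin 28 mm: ≥ 26 mm → susceptible
Ciprofloxacin (18 mm) ≥ 17 mm — susceptible

S, R, I, S, S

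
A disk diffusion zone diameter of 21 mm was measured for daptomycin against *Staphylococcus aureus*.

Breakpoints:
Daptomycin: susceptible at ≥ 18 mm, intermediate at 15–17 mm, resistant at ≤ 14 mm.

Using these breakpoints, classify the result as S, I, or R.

S

Daptomycin (21 mm) ≥ 18 mm — S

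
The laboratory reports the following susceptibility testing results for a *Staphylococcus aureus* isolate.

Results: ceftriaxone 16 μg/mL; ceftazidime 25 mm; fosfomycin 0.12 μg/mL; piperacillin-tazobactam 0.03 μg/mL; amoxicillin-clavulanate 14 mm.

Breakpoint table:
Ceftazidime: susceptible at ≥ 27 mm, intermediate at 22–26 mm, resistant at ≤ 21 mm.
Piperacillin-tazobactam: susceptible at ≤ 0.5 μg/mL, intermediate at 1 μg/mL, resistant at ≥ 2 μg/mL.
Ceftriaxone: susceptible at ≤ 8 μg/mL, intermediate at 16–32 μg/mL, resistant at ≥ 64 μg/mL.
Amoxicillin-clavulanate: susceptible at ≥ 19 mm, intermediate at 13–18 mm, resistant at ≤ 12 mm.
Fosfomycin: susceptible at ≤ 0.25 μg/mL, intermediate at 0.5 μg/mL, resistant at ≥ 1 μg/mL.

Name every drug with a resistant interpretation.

none

Ceftriaxone (16 μg/mL) in 16–32 μg/mL → I
Ceftazidime (25 mm) in 22–26 mm ⇒ intermediate
Fosfomycin 0.12 μg/mL: ≤ 0.25 μg/mL ⇒ Susceptible
Piperacillin-tazobactam: 0.03 μg/mL is ≤ 0.5 μg/mL ⇒ Susceptible
Amoxicillin-clavulanate 14 mm: in 13–18 mm — I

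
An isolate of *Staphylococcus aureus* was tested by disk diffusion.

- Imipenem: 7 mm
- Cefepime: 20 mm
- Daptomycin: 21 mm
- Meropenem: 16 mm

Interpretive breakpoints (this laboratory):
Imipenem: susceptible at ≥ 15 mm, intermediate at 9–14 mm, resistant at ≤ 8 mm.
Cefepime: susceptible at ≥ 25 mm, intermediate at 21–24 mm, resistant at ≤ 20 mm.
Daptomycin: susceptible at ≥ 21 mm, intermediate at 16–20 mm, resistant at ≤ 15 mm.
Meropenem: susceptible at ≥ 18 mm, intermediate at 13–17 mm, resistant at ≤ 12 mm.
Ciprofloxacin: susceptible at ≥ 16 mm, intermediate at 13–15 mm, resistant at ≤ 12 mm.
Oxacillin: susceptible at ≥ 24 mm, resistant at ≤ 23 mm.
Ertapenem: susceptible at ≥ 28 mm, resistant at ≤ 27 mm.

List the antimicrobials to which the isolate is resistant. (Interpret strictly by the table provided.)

Imipenem (7 mm) ≤ 8 mm ⇒ R
Cefepime (20 mm) ≤ 20 mm → resistant
Daptomycin 21 mm: ≥ 21 mm ⇒ Susceptible
Meropenem 16 mm: in 13–17 mm → I

imipenem, cefepime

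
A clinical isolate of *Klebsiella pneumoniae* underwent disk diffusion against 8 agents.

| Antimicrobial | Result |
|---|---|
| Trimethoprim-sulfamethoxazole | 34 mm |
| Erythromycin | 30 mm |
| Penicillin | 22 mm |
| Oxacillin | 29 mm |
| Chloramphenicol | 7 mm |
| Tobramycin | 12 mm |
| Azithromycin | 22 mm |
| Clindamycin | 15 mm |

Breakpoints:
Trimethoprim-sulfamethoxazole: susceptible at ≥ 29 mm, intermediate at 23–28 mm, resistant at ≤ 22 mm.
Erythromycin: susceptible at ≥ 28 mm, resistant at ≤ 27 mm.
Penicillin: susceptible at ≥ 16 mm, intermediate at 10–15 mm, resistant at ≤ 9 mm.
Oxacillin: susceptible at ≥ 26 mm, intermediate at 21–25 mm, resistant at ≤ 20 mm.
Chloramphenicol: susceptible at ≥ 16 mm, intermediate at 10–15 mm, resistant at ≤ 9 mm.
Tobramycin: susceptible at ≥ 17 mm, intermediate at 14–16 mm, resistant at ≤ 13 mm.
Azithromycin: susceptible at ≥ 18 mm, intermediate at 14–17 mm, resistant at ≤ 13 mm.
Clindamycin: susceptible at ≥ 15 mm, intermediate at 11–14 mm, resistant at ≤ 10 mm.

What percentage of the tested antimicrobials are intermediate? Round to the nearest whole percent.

0%

Trimethoprim-sulfamethoxazole 34 mm: ≥ 29 mm — S
Erythromycin 30 mm: ≥ 28 mm ⇒ susceptible
Penicillin 22 mm: ≥ 16 mm — Susceptible
Oxacillin (29 mm) ≥ 26 mm → Susceptible
Chloramphenicol (7 mm) ≤ 9 mm → R
Tobramycin (12 mm) ≤ 13 mm → R
Azithromycin (22 mm) ≥ 18 mm ⇒ susceptible
Clindamycin 15 mm: ≥ 15 mm ⇒ S
Intermediate: 0/8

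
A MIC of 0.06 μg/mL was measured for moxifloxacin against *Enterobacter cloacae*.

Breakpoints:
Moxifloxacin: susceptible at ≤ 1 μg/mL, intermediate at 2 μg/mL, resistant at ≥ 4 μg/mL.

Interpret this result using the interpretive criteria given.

Moxifloxacin 0.06 μg/mL: ≤ 1 μg/mL → S

Susceptible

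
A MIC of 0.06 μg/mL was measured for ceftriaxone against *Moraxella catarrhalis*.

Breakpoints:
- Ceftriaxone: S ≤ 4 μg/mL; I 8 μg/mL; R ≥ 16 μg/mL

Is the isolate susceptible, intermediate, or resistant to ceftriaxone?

Susceptible

Ceftriaxone (0.06 μg/mL) ≤ 4 μg/mL — S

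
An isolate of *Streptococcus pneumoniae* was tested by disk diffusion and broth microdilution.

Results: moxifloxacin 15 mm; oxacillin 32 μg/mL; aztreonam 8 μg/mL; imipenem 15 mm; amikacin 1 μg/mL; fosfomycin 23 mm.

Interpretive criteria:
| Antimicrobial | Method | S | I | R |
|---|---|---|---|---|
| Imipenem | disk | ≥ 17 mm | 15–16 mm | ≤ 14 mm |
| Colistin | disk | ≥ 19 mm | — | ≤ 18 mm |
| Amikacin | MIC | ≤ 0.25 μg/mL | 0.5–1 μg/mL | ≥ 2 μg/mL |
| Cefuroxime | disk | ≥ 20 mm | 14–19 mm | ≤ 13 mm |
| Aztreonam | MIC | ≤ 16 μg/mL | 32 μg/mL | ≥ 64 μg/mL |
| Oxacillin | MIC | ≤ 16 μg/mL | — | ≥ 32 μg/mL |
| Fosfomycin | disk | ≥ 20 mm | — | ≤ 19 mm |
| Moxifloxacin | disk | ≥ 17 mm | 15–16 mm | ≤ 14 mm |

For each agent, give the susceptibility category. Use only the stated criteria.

I, R, S, I, I, S

Moxifloxacin: 15 mm is in 15–16 mm → Intermediate
Oxacillin: 32 μg/mL is ≥ 32 μg/mL — resistant
Aztreonam: 8 μg/mL is ≤ 16 μg/mL — susceptible
Imipenem 15 mm: in 15–16 mm — I
Amikacin 1 μg/mL: in 0.5–1 μg/mL → I
Fosfomycin 23 mm: ≥ 20 mm — susceptible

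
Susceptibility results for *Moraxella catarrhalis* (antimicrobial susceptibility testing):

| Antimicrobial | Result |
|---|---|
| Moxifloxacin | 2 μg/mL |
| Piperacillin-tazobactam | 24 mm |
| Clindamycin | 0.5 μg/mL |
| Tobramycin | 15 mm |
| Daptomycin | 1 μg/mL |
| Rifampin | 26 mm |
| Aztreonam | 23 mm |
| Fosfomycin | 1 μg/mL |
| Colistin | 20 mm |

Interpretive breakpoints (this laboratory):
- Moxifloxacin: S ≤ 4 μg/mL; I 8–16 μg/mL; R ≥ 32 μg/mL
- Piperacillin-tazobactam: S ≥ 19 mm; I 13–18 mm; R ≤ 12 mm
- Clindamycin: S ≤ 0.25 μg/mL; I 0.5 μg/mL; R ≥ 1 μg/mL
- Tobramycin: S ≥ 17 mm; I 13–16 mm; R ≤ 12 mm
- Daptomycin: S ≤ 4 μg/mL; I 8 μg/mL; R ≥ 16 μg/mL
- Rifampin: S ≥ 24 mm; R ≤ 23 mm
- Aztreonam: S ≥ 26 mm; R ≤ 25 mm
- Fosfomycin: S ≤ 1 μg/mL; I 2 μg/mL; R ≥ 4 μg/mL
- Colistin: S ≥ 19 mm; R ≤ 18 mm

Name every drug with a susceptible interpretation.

moxifloxacin, piperacillin-tazobactam, daptomycin, rifampin, fosfomycin, colistin

Moxifloxacin 2 μg/mL: ≤ 4 μg/mL ⇒ susceptible
Piperacillin-tazobactam (24 mm) ≥ 19 mm → Susceptible
Clindamycin 0.5 μg/mL: = 0.5 μg/mL ⇒ Intermediate
Tobramycin: 15 mm is in 13–16 mm — Intermediate
Daptomycin: 1 μg/mL is ≤ 4 μg/mL ⇒ susceptible
Rifampin 26 mm: ≥ 24 mm ⇒ S
Aztreonam: 23 mm is ≤ 25 mm — R
Fosfomycin (1 μg/mL) ≤ 1 μg/mL ⇒ Susceptible
Colistin: 20 mm is ≥ 19 mm ⇒ susceptible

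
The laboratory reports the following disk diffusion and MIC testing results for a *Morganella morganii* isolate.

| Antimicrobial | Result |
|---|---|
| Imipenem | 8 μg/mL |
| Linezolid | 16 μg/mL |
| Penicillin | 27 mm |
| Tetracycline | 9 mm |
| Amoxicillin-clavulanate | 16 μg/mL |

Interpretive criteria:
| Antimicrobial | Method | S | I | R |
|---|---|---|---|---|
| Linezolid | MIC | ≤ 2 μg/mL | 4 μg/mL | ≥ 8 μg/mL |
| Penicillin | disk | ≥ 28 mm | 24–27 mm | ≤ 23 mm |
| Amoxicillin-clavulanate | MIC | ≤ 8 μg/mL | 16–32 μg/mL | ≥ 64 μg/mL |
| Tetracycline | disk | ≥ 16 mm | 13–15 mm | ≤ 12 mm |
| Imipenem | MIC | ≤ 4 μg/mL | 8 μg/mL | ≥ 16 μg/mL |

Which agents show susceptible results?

none

Imipenem (8 μg/mL) = 8 μg/mL — I
Linezolid (16 μg/mL) ≥ 8 μg/mL — resistant
Penicillin 27 mm: in 24–27 mm → intermediate
Tetracycline: 9 mm is ≤ 12 mm — Resistant
Amoxicillin-clavulanate 16 μg/mL: in 16–32 μg/mL ⇒ Intermediate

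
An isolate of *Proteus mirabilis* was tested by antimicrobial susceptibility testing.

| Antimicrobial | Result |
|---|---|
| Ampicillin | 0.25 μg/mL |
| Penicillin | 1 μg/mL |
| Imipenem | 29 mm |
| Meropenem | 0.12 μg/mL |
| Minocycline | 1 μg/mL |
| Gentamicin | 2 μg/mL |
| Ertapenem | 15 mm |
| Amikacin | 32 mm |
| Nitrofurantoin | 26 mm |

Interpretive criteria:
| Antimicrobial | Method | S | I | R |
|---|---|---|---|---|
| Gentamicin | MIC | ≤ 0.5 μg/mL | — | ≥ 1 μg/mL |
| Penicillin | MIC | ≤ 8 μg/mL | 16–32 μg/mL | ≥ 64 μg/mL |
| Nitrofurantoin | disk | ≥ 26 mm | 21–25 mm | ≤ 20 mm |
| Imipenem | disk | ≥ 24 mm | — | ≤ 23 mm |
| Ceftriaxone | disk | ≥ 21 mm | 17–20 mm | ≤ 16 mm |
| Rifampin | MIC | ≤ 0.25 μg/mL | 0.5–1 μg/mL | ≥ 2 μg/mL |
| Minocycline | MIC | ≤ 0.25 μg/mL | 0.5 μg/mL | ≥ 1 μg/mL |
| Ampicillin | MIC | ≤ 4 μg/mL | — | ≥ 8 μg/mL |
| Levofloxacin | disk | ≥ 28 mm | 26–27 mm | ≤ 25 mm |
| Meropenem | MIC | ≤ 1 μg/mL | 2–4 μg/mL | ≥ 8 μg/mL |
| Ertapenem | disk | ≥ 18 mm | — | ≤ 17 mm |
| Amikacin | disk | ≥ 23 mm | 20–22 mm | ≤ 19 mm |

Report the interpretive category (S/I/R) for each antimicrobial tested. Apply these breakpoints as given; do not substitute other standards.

S, S, S, S, R, R, R, S, S

Ampicillin: 0.25 μg/mL is ≤ 4 μg/mL → Susceptible
Penicillin (1 μg/mL) ≤ 8 μg/mL ⇒ Susceptible
Imipenem: 29 mm is ≥ 24 mm → Susceptible
Meropenem: 0.12 μg/mL is ≤ 1 μg/mL → susceptible
Minocycline: 1 μg/mL is ≥ 1 μg/mL ⇒ resistant
Gentamicin: 2 μg/mL is ≥ 1 μg/mL — Resistant
Ertapenem 15 mm: ≤ 17 mm ⇒ R
Amikacin (32 mm) ≥ 23 mm — S
Nitrofurantoin (26 mm) ≥ 26 mm ⇒ Susceptible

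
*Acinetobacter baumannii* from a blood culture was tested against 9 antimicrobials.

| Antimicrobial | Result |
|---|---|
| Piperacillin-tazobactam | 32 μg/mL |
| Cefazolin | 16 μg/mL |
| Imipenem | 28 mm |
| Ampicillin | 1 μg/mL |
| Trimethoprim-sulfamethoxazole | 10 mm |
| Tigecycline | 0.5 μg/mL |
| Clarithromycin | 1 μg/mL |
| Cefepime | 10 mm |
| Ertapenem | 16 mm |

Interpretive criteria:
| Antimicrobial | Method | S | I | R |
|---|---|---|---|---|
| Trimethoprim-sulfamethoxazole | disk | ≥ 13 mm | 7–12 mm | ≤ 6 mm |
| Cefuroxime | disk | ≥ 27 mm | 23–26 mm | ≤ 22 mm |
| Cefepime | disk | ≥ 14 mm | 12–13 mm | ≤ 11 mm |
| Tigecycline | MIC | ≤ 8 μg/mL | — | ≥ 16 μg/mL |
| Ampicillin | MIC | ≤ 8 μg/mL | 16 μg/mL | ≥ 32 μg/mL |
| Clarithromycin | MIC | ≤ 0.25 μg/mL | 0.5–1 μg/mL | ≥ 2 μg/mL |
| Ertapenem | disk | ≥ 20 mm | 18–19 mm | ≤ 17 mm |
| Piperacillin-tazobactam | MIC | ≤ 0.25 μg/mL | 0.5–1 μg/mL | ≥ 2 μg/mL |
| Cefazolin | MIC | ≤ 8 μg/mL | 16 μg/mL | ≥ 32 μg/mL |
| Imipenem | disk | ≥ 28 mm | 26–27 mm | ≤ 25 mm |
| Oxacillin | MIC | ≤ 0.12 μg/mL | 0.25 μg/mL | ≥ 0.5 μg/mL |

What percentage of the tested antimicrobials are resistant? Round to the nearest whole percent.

Piperacillin-tazobactam (32 μg/mL) ≥ 2 μg/mL — R
Cefazolin 16 μg/mL: = 16 μg/mL — I
Imipenem 28 mm: ≥ 28 mm — Susceptible
Ampicillin 1 μg/mL: ≤ 8 μg/mL ⇒ S
Trimethoprim-sulfamethoxazole 10 mm: in 7–12 mm → I
Tigecycline (0.5 μg/mL) ≤ 8 μg/mL → susceptible
Clarithromycin 1 μg/mL: in 0.5–1 μg/mL — intermediate
Cefepime 10 mm: ≤ 11 mm ⇒ resistant
Ertapenem (16 mm) ≤ 17 mm — resistant
Resistant: 3/9

33%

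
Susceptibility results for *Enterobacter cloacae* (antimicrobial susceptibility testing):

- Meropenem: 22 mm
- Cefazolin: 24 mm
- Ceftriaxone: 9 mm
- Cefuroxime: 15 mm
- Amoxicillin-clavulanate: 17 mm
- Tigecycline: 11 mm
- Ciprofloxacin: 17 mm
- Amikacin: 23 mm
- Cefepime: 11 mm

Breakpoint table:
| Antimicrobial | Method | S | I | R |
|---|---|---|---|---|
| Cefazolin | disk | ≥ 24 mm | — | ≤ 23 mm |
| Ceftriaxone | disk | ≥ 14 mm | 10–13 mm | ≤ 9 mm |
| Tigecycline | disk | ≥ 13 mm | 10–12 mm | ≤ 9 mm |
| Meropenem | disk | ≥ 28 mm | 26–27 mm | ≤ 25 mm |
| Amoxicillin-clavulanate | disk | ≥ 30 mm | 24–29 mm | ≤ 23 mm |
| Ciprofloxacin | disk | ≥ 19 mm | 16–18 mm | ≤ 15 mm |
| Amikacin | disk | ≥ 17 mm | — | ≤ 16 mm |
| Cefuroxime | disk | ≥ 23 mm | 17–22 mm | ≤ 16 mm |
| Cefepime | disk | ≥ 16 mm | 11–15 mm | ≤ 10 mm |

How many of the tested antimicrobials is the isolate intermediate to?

Meropenem: 22 mm is ≤ 25 mm ⇒ Resistant
Cefazolin (24 mm) ≥ 24 mm → S
Ceftriaxone 9 mm: ≤ 9 mm — resistant
Cefuroxime (15 mm) ≤ 16 mm ⇒ R
Amoxicillin-clavulanate: 17 mm is ≤ 23 mm ⇒ Resistant
Tigecycline: 11 mm is in 10–12 mm — I
Ciprofloxacin 17 mm: in 16–18 mm — intermediate
Amikacin 23 mm: ≥ 17 mm — Susceptible
Cefepime 11 mm: in 11–15 mm → Intermediate
Intermediate: 3

3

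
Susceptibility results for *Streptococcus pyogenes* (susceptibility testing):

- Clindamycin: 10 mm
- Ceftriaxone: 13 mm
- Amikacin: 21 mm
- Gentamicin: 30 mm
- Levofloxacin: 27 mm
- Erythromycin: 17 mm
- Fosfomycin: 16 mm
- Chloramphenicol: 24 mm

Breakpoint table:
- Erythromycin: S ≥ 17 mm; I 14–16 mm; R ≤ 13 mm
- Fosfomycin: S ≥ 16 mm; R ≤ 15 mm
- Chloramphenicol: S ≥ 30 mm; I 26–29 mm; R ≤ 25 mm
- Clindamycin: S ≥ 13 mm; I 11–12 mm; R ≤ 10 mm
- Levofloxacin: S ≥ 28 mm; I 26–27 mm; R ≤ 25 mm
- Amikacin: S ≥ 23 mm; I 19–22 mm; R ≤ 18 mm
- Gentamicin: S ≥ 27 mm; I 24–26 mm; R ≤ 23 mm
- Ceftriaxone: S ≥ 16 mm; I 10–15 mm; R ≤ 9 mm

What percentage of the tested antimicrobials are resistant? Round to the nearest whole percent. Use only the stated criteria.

Clindamycin: 10 mm is ≤ 10 mm — R
Ceftriaxone (13 mm) in 10–15 mm — intermediate
Amikacin: 21 mm is in 19–22 mm — intermediate
Gentamicin 30 mm: ≥ 27 mm — Susceptible
Levofloxacin: 27 mm is in 26–27 mm → I
Erythromycin: 17 mm is ≥ 17 mm → S
Fosfomycin: 16 mm is ≥ 16 mm ⇒ Susceptible
Chloramphenicol: 24 mm is ≤ 25 mm ⇒ R
Resistant: 2/8

25%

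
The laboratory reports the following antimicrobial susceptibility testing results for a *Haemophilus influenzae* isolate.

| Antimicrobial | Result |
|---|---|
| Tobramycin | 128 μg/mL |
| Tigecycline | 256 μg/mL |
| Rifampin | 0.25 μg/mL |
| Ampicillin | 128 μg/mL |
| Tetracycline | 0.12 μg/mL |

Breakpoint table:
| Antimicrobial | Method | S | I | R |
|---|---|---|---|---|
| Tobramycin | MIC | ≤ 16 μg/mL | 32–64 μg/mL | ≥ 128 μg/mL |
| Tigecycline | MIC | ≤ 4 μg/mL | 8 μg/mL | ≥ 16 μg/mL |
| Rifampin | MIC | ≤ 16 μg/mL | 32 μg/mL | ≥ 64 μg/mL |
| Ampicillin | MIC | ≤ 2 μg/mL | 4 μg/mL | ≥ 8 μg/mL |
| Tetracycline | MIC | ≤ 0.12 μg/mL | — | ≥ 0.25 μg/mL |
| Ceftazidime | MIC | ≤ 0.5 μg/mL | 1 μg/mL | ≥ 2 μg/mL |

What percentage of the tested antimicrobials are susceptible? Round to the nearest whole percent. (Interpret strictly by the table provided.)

Tobramycin (128 μg/mL) ≥ 128 μg/mL — Resistant
Tigecycline (256 μg/mL) ≥ 16 μg/mL — resistant
Rifampin 0.25 μg/mL: ≤ 16 μg/mL → Susceptible
Ampicillin: 128 μg/mL is ≥ 8 μg/mL → R
Tetracycline: 0.12 μg/mL is ≤ 0.12 μg/mL — susceptible
Susceptible: 2/5

40%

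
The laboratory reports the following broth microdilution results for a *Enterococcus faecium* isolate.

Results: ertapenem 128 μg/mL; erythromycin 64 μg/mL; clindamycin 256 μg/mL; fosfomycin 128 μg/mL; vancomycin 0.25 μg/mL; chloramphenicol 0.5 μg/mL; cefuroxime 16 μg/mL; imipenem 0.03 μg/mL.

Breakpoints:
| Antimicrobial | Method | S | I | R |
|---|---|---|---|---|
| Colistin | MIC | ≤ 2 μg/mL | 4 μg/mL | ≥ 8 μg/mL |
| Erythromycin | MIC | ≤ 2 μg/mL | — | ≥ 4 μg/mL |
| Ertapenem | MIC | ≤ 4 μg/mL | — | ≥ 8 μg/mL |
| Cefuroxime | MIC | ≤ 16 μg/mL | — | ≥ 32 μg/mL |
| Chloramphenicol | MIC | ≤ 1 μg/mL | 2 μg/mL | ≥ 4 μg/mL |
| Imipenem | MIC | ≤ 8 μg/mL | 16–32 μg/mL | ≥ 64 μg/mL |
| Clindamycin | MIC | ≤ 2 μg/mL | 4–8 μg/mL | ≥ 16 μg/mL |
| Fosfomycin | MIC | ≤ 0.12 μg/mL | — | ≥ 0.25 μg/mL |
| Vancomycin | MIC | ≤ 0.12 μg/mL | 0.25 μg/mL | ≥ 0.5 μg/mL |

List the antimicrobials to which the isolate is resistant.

ertapenem, erythromycin, clindamycin, fosfomycin

Ertapenem 128 μg/mL: ≥ 8 μg/mL ⇒ R
Erythromycin: 64 μg/mL is ≥ 4 μg/mL ⇒ resistant
Clindamycin (256 μg/mL) ≥ 16 μg/mL ⇒ Resistant
Fosfomycin 128 μg/mL: ≥ 0.25 μg/mL ⇒ Resistant
Vancomycin (0.25 μg/mL) = 0.25 μg/mL → Intermediate
Chloramphenicol (0.5 μg/mL) ≤ 1 μg/mL ⇒ Susceptible
Cefuroxime: 16 μg/mL is ≤ 16 μg/mL → Susceptible
Imipenem: 0.03 μg/mL is ≤ 8 μg/mL ⇒ S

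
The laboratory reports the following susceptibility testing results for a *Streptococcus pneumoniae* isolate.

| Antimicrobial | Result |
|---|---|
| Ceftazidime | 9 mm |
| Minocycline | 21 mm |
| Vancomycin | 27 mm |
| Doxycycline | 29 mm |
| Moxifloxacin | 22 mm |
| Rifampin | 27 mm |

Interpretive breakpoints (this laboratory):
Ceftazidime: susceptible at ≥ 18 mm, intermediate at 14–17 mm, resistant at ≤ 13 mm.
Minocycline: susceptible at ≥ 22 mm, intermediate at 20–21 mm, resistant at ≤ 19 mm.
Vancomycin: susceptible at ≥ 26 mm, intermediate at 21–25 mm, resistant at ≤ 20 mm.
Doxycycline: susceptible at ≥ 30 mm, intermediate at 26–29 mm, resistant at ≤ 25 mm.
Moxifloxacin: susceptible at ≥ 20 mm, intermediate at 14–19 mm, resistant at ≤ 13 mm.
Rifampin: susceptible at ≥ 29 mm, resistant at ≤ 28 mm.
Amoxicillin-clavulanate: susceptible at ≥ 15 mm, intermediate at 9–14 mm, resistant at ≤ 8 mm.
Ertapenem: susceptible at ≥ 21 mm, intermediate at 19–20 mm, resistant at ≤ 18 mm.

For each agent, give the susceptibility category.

Ceftazidime (9 mm) ≤ 13 mm ⇒ resistant
Minocycline 21 mm: in 20–21 mm ⇒ intermediate
Vancomycin 27 mm: ≥ 26 mm ⇒ Susceptible
Doxycycline 29 mm: in 26–29 mm — Intermediate
Moxifloxacin: 22 mm is ≥ 20 mm ⇒ Susceptible
Rifampin (27 mm) ≤ 28 mm ⇒ R

R, I, S, I, S, R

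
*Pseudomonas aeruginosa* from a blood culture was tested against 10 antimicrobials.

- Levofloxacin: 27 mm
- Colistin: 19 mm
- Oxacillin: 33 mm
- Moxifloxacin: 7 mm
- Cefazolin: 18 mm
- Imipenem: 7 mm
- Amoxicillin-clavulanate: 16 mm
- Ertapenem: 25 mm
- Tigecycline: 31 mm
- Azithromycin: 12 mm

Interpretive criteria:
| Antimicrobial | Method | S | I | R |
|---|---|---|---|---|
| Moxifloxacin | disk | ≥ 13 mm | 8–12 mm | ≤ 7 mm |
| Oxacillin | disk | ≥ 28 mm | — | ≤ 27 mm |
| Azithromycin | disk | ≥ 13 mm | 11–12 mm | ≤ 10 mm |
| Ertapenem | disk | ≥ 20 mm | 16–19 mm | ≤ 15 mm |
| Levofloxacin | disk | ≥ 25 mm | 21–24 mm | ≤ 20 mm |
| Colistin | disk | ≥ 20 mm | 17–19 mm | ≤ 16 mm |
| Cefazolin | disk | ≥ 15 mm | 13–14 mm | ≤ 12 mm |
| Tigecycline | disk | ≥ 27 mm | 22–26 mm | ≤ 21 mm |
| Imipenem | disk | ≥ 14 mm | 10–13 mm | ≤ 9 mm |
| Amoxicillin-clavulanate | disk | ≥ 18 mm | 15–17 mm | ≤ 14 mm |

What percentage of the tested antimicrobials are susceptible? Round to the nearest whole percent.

Levofloxacin: 27 mm is ≥ 25 mm → Susceptible
Colistin (19 mm) in 17–19 mm → I
Oxacillin 33 mm: ≥ 28 mm ⇒ S
Moxifloxacin: 7 mm is ≤ 7 mm → Resistant
Cefazolin: 18 mm is ≥ 15 mm → Susceptible
Imipenem (7 mm) ≤ 9 mm ⇒ resistant
Amoxicillin-clavulanate (16 mm) in 15–17 mm — Intermediate
Ertapenem 25 mm: ≥ 20 mm ⇒ S
Tigecycline (31 mm) ≥ 27 mm → susceptible
Azithromycin 12 mm: in 11–12 mm — intermediate
Susceptible: 5/10

50%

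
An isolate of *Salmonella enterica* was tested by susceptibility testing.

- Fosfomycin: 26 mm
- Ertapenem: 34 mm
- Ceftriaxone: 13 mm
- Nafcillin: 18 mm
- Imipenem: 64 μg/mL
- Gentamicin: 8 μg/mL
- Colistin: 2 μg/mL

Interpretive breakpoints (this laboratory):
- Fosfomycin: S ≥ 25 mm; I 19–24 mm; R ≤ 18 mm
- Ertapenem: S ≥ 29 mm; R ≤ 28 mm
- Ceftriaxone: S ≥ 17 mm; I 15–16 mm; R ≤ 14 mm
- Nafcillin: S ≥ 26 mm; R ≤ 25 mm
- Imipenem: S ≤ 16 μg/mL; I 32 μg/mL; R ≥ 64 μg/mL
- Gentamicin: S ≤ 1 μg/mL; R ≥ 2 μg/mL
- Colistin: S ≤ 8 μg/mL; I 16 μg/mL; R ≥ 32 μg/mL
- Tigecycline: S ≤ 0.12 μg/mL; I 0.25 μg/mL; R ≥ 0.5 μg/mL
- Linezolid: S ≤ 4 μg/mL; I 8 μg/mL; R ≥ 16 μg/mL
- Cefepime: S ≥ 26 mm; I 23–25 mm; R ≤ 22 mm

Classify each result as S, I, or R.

Fosfomycin (26 mm) ≥ 25 mm — Susceptible
Ertapenem: 34 mm is ≥ 29 mm → S
Ceftriaxone: 13 mm is ≤ 14 mm ⇒ R
Nafcillin (18 mm) ≤ 25 mm — Resistant
Imipenem 64 μg/mL: ≥ 64 μg/mL → R
Gentamicin (8 μg/mL) ≥ 2 μg/mL ⇒ Resistant
Colistin 2 μg/mL: ≤ 8 μg/mL ⇒ susceptible

S, S, R, R, R, R, S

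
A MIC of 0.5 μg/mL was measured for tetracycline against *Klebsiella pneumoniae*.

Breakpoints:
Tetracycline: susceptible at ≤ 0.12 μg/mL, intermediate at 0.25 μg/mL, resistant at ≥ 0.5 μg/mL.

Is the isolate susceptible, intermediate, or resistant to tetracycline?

R

Tetracycline (0.5 μg/mL) ≥ 0.5 μg/mL → resistant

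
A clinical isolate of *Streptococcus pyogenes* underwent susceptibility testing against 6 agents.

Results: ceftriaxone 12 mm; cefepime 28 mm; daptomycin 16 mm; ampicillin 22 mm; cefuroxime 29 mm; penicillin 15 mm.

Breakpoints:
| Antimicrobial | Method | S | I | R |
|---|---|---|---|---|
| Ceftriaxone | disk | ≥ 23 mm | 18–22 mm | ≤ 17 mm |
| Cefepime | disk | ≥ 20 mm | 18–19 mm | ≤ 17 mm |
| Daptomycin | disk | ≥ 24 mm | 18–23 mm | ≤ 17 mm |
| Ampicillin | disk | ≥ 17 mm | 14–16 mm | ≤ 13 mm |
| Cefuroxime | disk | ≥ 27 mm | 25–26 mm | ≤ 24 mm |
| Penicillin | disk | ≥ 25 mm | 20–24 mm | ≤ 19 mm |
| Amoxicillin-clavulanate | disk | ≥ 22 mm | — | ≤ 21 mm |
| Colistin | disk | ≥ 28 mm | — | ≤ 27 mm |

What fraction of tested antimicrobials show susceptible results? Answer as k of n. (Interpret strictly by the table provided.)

Ceftriaxone 12 mm: ≤ 17 mm ⇒ resistant
Cefepime (28 mm) ≥ 20 mm — S
Daptomycin 16 mm: ≤ 17 mm → resistant
Ampicillin: 22 mm is ≥ 17 mm → Susceptible
Cefuroxime: 29 mm is ≥ 27 mm — S
Penicillin: 15 mm is ≤ 19 mm → R
Susceptible: 3/6

3 of 6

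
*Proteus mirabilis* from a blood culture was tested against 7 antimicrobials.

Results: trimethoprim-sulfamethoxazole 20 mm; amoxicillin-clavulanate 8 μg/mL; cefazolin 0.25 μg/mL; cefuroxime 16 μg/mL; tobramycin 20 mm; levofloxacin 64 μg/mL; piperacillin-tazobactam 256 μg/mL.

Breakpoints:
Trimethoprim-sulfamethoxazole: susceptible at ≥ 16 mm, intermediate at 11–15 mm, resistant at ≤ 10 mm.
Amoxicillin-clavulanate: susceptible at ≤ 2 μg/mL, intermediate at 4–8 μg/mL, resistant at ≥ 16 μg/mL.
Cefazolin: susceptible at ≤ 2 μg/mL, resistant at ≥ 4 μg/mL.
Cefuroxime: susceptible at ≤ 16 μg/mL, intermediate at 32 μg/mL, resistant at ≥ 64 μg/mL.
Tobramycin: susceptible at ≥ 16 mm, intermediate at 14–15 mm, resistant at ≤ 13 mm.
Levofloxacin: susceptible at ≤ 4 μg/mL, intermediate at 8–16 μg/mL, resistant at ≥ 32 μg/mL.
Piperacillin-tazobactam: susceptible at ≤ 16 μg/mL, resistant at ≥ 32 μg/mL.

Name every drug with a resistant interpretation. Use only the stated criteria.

levofloxacin, piperacillin-tazobactam

Trimethoprim-sulfamethoxazole: 20 mm is ≥ 16 mm — S
Amoxicillin-clavulanate 8 μg/mL: in 4–8 μg/mL ⇒ I
Cefazolin (0.25 μg/mL) ≤ 2 μg/mL ⇒ S
Cefuroxime 16 μg/mL: ≤ 16 μg/mL ⇒ S
Tobramycin 20 mm: ≥ 16 mm → susceptible
Levofloxacin (64 μg/mL) ≥ 32 μg/mL ⇒ resistant
Piperacillin-tazobactam (256 μg/mL) ≥ 32 μg/mL ⇒ Resistant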